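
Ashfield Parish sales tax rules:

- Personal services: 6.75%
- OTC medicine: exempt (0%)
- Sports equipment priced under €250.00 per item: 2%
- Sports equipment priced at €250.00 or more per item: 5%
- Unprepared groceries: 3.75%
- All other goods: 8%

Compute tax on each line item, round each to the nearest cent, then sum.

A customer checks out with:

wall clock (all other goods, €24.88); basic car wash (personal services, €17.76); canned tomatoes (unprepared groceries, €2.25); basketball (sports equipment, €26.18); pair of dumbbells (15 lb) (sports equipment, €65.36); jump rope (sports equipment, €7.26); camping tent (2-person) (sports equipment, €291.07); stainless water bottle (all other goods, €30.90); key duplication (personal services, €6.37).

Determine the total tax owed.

Wall clock €24.88: all other goods → 8% → €1.99
Basic car wash €17.76: personal services → 6.75% → €1.20
Canned tomatoes €2.25: unprepared groceries → 3.75% → €0.08
Basketball €26.18: sports equipment, under €250.00 → 2% → €0.52
Pair of dumbbells (15 lb) €65.36: sports equipment, under €250.00 → 2% → €1.31
Jump rope €7.26: sports equipment, under €250.00 → 2% → €0.15
Camping tent (2-person) €291.07: sports equipment, €250.00 or more → 5% → €14.55
Stainless water bottle €30.90: all other goods → 8% → €2.47
Key duplication €6.37: personal services → 6.75% → €0.43
Total tax = €1.99 + €1.20 + €0.08 + €0.52 + €1.31 + €0.15 + €14.55 + €2.47 + €0.43 = €22.70

€22.70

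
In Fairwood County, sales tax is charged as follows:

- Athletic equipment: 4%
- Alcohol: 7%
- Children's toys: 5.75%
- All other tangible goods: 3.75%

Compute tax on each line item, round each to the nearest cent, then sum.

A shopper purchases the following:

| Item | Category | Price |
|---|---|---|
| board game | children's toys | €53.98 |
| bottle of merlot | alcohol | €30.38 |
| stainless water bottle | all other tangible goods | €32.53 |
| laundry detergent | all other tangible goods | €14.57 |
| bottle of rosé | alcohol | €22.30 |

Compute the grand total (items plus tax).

Board game €53.98: children's toys → 5.75% → €3.10
Bottle of merlot €30.38: alcohol → 7% → €2.13
Stainless water bottle €32.53: all other tangible goods → 3.75% → €1.22
Laundry detergent €14.57: all other tangible goods → 3.75% → €0.55
Bottle of rosé €22.30: alcohol → 7% → €1.56
Subtotal = €153.76; tax = €8.56; total due = €162.32

€162.32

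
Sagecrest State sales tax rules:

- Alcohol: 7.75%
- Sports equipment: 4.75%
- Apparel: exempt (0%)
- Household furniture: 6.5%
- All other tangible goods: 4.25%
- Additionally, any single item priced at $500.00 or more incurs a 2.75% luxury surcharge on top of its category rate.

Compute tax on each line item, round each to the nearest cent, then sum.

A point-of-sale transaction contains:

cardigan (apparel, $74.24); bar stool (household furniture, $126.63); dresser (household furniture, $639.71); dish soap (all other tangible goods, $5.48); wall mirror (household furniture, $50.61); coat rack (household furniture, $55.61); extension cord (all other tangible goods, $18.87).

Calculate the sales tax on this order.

$75.33

Cardigan $74.24: apparel → 0% → $0.00
Bar stool $126.63: household furniture → 6.5% → $8.23
Dresser $639.71: household furniture → 6.5% + 2.75% surcharge = 9.25% → $59.17
Dish soap $5.48: all other tangible goods → 4.25% → $0.23
Wall mirror $50.61: household furniture → 6.5% → $3.29
Coat rack $55.61: household furniture → 6.5% → $3.61
Extension cord $18.87: all other tangible goods → 4.25% → $0.80
Total tax = $8.23 + $59.17 + $0.23 + $3.29 + $3.61 + $0.80 = $75.33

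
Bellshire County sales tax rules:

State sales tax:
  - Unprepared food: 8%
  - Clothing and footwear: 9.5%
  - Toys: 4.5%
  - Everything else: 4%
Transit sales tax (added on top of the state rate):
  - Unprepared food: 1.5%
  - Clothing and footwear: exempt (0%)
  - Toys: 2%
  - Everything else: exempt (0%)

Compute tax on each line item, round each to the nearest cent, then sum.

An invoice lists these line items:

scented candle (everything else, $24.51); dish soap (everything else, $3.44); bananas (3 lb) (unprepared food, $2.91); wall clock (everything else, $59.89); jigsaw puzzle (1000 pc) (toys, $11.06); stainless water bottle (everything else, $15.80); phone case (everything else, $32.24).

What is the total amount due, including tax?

$156.29

Scented candle $24.51: everything else → 4% + 0% transit = 4% → $0.98
Dish soap $3.44: everything else → 4% + 0% transit = 4% → $0.14
Bananas (3 lb) $2.91: unprepared food → 8% + 1.5% transit = 9.5% → $0.28
Wall clock $59.89: everything else → 4% + 0% transit = 4% → $2.40
Jigsaw puzzle (1000 pc) $11.06: toys → 4.5% + 2% transit = 6.5% → $0.72
Stainless water bottle $15.80: everything else → 4% + 0% transit = 4% → $0.63
Phone case $32.24: everything else → 4% + 0% transit = 4% → $1.29
Subtotal = $149.85; tax = $6.44; total due = $156.29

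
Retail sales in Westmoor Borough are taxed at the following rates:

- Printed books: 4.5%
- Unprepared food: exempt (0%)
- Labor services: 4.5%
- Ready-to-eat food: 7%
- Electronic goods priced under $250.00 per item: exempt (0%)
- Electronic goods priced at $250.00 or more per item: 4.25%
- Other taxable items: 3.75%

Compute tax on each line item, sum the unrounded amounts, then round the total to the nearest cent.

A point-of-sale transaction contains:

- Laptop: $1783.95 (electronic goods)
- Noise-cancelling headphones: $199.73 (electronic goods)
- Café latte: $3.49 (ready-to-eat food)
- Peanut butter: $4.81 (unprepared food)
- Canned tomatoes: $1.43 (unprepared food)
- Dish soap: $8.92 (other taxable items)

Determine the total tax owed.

Laptop $1783.95: electronic goods, $250.00 or more → 4.25% → $75.817875
Noise-cancelling headphones $199.73: electronic goods, under $250.00 → 0% → $0.00
Café latte $3.49: ready-to-eat food → 7% → $0.2443
Peanut butter $4.81: unprepared food → 0% → $0.00
Canned tomatoes $1.43: unprepared food → 0% → $0.00
Dish soap $8.92: other taxable items → 3.75% → $0.3345
Unrounded tax sum = $76.396675 → $76.40

$76.40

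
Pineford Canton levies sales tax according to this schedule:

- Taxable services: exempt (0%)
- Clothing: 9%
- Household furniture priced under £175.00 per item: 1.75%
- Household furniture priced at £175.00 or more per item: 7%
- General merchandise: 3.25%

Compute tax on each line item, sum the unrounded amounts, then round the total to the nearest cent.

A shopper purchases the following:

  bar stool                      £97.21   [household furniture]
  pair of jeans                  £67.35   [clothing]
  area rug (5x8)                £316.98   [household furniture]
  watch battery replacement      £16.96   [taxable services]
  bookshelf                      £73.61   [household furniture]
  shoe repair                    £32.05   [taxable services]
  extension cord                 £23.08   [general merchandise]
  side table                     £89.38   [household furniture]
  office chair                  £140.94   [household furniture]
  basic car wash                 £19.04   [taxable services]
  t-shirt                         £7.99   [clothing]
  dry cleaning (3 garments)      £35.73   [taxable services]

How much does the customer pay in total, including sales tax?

Bar stool £97.21: household furniture, under £175.00 → 1.75% → £1.701175
Pair of jeans £67.35: clothing → 9% → £6.0615
Area rug (5x8) £316.98: household furniture, £175.00 or more → 7% → £22.1886
Watch battery replacement £16.96: taxable services → 0% → £0.00
Bookshelf £73.61: household furniture, under £175.00 → 1.75% → £1.288175
Shoe repair £32.05: taxable services → 0% → £0.00
Extension cord £23.08: general merchandise → 3.25% → £0.7501
Side table £89.38: household furniture, under £175.00 → 1.75% → £1.56415
Office chair £140.94: household furniture, under £175.00 → 1.75% → £2.46645
Basic car wash £19.04: taxable services → 0% → £0.00
T-shirt £7.99: clothing → 9% → £0.7191
Dry cleaning (3 garments) £35.73: taxable services → 0% → £0.00
Subtotal = £920.32; unrounded tax = £36.73925 → £36.74; total due = £957.06

£957.06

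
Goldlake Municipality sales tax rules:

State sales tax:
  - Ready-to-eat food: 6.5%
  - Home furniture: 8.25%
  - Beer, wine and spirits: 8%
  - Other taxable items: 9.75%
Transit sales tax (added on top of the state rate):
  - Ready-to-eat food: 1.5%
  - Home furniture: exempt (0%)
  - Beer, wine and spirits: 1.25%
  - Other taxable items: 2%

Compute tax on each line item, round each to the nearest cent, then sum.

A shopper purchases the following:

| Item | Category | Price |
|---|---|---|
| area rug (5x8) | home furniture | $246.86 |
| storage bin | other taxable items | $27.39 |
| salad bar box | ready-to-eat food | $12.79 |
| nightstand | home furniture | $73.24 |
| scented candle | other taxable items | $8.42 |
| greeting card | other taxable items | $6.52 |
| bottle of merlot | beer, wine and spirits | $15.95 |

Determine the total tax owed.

$33.89

Area rug (5x8) $246.86: home furniture → 8.25% + 0% transit = 8.25% → $20.37
Storage bin $27.39: other taxable items → 9.75% + 2% transit = 11.75% → $3.22
Salad bar box $12.79: ready-to-eat food → 6.5% + 1.5% transit = 8% → $1.02
Nightstand $73.24: home furniture → 8.25% + 0% transit = 8.25% → $6.04
Scented candle $8.42: other taxable items → 9.75% + 2% transit = 11.75% → $0.99
Greeting card $6.52: other taxable items → 9.75% + 2% transit = 11.75% → $0.77
Bottle of merlot $15.95: beer, wine and spirits → 8% + 1.25% transit = 9.25% → $1.48
Total tax = $20.37 + $3.22 + $1.02 + $6.04 + $0.99 + $0.77 + $1.48 = $33.89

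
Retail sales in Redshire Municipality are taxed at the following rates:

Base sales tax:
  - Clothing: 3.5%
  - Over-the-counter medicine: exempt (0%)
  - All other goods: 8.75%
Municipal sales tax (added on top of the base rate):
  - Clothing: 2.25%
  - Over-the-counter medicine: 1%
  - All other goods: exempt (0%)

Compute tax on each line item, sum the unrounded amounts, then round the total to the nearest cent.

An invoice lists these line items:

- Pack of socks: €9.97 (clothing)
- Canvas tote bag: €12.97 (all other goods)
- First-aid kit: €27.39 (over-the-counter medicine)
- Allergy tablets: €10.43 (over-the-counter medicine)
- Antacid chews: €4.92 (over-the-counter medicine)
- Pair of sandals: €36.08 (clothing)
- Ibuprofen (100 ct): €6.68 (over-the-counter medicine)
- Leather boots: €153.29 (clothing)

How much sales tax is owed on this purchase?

€13.09

Pack of socks €9.97: clothing → 3.5% + 2.25% municipal = 5.75% → €0.573275
Canvas tote bag €12.97: all other goods → 8.75% + 0% municipal = 8.75% → €1.134875
First-aid kit €27.39: over-the-counter medicine → 0% + 1% municipal = 1% → €0.2739
Allergy tablets €10.43: over-the-counter medicine → 0% + 1% municipal = 1% → €0.1043
Antacid chews €4.92: over-the-counter medicine → 0% + 1% municipal = 1% → €0.0492
Pair of sandals €36.08: clothing → 3.5% + 2.25% municipal = 5.75% → €2.0746
Ibuprofen (100 ct) €6.68: over-the-counter medicine → 0% + 1% municipal = 1% → €0.0668
Leather boots €153.29: clothing → 3.5% + 2.25% municipal = 5.75% → €8.814175
Unrounded tax sum = €13.091125 → €13.09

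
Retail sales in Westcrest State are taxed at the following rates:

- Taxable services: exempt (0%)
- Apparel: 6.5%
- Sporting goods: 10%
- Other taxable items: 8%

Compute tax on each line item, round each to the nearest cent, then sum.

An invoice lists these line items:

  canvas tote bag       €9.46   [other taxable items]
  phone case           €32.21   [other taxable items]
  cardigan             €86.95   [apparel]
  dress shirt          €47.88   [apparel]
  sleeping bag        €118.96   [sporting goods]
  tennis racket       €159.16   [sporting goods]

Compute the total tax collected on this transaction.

€39.92

Canvas tote bag €9.46: other taxable items → 8% → €0.76
Phone case €32.21: other taxable items → 8% → €2.58
Cardigan €86.95: apparel → 6.5% → €5.65
Dress shirt €47.88: apparel → 6.5% → €3.11
Sleeping bag €118.96: sporting goods → 10% → €11.90
Tennis racket €159.16: sporting goods → 10% → €15.92
Total tax = €0.76 + €2.58 + €5.65 + €3.11 + €11.90 + €15.92 = €39.92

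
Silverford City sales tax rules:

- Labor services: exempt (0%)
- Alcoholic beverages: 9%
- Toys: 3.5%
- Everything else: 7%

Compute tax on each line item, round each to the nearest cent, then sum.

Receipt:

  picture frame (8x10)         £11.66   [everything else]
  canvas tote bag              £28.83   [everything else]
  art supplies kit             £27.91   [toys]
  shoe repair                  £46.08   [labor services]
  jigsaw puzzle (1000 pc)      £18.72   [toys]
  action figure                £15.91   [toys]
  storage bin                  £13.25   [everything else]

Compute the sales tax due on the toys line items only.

£2.20

Art supplies kit £27.91: toys → 3.5% → £0.98
Jigsaw puzzle (1000 pc) £18.72: toys → 3.5% → £0.66
Action figure £15.91: toys → 3.5% → £0.56
Tax on toys = £0.98 + £0.66 + £0.56 = £2.20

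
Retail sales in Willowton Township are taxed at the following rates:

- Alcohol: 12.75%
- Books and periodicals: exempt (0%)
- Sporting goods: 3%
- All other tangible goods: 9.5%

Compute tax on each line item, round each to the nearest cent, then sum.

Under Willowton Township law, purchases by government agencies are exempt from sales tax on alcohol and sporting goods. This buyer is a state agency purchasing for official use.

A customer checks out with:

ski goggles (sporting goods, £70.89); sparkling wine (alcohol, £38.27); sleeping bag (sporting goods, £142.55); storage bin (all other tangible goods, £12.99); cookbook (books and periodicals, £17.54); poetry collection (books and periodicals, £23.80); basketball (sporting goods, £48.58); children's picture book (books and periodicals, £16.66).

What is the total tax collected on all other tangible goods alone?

£1.23

Storage bin £12.99: all other tangible goods → 9.5% → £1.23
Tax on all other tangible goods = £1.23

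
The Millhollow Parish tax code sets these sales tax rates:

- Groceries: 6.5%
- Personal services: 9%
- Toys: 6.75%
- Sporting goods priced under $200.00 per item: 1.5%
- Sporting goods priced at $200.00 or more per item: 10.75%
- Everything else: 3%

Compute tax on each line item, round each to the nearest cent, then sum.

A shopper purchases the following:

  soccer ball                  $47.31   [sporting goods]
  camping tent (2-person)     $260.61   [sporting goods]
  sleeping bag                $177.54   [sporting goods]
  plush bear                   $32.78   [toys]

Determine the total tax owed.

Soccer ball $47.31: sporting goods, under $200.00 → 1.5% → $0.71
Camping tent (2-person) $260.61: sporting goods, $200.00 or more → 10.75% → $28.02
Sleeping bag $177.54: sporting goods, under $200.00 → 1.5% → $2.66
Plush bear $32.78: toys → 6.75% → $2.21
Total tax = $0.71 + $28.02 + $2.66 + $2.21 = $33.60

$33.60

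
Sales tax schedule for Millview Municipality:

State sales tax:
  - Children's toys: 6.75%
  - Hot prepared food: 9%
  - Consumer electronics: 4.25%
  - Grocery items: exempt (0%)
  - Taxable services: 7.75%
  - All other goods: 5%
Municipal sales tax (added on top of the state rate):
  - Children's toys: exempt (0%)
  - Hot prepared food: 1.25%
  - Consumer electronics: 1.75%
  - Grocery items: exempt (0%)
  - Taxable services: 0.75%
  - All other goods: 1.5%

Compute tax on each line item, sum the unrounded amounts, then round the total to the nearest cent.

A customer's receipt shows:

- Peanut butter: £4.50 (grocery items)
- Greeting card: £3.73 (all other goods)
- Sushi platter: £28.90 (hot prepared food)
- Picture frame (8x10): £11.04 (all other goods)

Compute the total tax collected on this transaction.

Peanut butter £4.50: grocery items → 0% + 0% municipal = 0% → £0.00
Greeting card £3.73: all other goods → 5% + 1.5% municipal = 6.5% → £0.24245
Sushi platter £28.90: hot prepared food → 9% + 1.25% municipal = 10.25% → £2.96225
Picture frame (8x10) £11.04: all other goods → 5% + 1.5% municipal = 6.5% → £0.7176
Unrounded tax sum = £3.9223 → £3.92

£3.92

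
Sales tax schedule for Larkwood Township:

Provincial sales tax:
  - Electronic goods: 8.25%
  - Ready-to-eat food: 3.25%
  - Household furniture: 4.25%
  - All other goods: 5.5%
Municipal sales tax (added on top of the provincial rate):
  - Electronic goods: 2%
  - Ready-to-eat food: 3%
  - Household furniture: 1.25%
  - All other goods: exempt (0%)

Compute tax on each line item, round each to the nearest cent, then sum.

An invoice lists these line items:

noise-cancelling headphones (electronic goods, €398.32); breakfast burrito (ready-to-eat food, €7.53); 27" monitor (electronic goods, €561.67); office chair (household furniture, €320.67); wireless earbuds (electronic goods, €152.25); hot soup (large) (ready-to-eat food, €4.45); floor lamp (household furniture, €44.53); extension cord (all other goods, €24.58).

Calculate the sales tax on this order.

€136.20

Noise-cancelling headphones €398.32: electronic goods → 8.25% + 2% municipal = 10.25% → €40.83
Breakfast burrito €7.53: ready-to-eat food → 3.25% + 3% municipal = 6.25% → €0.47
27" monitor €561.67: electronic goods → 8.25% + 2% municipal = 10.25% → €57.57
Office chair €320.67: household furniture → 4.25% + 1.25% municipal = 5.5% → €17.64
Wireless earbuds €152.25: electronic goods → 8.25% + 2% municipal = 10.25% → €15.61
Hot soup (large) €4.45: ready-to-eat food → 3.25% + 3% municipal = 6.25% → €0.28
Floor lamp €44.53: household furniture → 4.25% + 1.25% municipal = 5.5% → €2.45
Extension cord €24.58: all other goods → 5.5% + 0% municipal = 5.5% → €1.35
Total tax = €40.83 + €0.47 + €57.57 + €17.64 + €15.61 + €0.28 + €2.45 + €1.35 = €136.20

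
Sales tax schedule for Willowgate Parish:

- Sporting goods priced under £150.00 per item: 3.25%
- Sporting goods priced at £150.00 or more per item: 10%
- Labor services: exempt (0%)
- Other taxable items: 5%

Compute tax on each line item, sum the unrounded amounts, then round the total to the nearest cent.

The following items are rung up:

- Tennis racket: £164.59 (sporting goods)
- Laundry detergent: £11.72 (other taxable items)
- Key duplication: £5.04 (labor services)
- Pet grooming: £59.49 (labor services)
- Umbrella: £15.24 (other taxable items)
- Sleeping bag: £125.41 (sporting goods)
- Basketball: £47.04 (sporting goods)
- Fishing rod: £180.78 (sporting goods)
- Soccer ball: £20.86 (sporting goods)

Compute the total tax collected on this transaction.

Tennis racket £164.59: sporting goods, £150.00 or more → 10% → £16.459
Laundry detergent £11.72: other taxable items → 5% → £0.586
Key duplication £5.04: labor services → 0% → £0.00
Pet grooming £59.49: labor services → 0% → £0.00
Umbrella £15.24: other taxable items → 5% → £0.762
Sleeping bag £125.41: sporting goods, under £150.00 → 3.25% → £4.075825
Basketball £47.04: sporting goods, under £150.00 → 3.25% → £1.5288
Fishing rod £180.78: sporting goods, £150.00 or more → 10% → £18.078
Soccer ball £20.86: sporting goods, under £150.00 → 3.25% → £0.67795
Unrounded tax sum = £42.167575 → £42.17

£42.17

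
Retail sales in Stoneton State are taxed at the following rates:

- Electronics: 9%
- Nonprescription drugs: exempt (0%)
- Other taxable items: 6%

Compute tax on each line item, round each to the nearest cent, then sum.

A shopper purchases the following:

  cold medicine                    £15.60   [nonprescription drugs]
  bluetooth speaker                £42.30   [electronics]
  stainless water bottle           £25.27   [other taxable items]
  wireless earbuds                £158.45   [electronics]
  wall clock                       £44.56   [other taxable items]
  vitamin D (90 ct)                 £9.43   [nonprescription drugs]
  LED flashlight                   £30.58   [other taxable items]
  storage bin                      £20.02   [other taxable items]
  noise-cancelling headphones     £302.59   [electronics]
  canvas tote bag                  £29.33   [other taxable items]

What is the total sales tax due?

£54.28

Cold medicine £15.60: nonprescription drugs → 0% → £0.00
Bluetooth speaker £42.30: electronics → 9% → £3.81
Stainless water bottle £25.27: other taxable items → 6% → £1.52
Wireless earbuds £158.45: electronics → 9% → £14.26
Wall clock £44.56: other taxable items → 6% → £2.67
Vitamin D (90 ct) £9.43: nonprescription drugs → 0% → £0.00
LED flashlight £30.58: other taxable items → 6% → £1.83
Storage bin £20.02: other taxable items → 6% → £1.20
Noise-cancelling headphones £302.59: electronics → 9% → £27.23
Canvas tote bag £29.33: other taxable items → 6% → £1.76
Total tax = £3.81 + £1.52 + £14.26 + £2.67 + £1.83 + £1.20 + £27.23 + £1.76 = £54.28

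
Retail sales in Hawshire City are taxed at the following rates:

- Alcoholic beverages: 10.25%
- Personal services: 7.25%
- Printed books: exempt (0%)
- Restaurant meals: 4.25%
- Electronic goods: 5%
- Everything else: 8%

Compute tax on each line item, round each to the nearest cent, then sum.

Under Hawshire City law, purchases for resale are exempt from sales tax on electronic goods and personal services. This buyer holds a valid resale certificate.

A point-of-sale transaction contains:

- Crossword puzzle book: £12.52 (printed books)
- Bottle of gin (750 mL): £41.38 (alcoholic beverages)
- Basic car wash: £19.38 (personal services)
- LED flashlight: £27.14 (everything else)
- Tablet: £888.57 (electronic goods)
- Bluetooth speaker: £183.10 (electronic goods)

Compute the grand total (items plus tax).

£1178.50

Crossword puzzle book £12.52: printed books → 0% → £0.00
Bottle of gin (750 mL) £41.38: alcoholic beverages → 10.25% → £4.24
Basic car wash £19.38: personal services, buyer-exempt → 0% → £0.00
LED flashlight £27.14: everything else → 8% → £2.17
Tablet £888.57: electronic goods, buyer-exempt → 0% → £0.00
Bluetooth speaker £183.10: electronic goods, buyer-exempt → 0% → £0.00
Subtotal = £1172.09; tax = £6.41; total due = £1178.50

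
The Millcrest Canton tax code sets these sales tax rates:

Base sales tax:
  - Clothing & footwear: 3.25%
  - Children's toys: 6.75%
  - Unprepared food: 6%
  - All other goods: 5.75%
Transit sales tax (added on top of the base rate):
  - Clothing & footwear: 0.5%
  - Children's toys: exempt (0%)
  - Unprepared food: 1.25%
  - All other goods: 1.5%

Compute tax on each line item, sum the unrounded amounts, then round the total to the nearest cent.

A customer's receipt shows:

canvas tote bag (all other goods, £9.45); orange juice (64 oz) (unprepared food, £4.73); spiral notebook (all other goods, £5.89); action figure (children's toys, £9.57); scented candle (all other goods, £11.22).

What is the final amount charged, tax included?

£43.77

Canvas tote bag £9.45: all other goods → 5.75% + 1.5% transit = 7.25% → £0.685125
Orange juice (64 oz) £4.73: unprepared food → 6% + 1.25% transit = 7.25% → £0.342925
Spiral notebook £5.89: all other goods → 5.75% + 1.5% transit = 7.25% → £0.427025
Action figure £9.57: children's toys → 6.75% + 0% transit = 6.75% → £0.645975
Scented candle £11.22: all other goods → 5.75% + 1.5% transit = 7.25% → £0.81345
Subtotal = £40.86; unrounded tax = £2.9145 → £2.91; total due = £43.77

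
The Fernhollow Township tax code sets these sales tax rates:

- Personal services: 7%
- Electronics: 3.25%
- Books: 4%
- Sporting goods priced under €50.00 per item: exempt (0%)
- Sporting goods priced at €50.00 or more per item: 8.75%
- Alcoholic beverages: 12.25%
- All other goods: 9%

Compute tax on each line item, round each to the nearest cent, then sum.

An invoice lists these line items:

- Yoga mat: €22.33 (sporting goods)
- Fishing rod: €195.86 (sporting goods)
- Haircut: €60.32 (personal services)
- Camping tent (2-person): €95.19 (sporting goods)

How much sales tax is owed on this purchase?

Yoga mat €22.33: sporting goods, under €50.00 → 0% → €0.00
Fishing rod €195.86: sporting goods, €50.00 or more → 8.75% → €17.14
Haircut €60.32: personal services → 7% → €4.22
Camping tent (2-person) €95.19: sporting goods, €50.00 or more → 8.75% → €8.33
Total tax = €17.14 + €4.22 + €8.33 = €29.69

€29.69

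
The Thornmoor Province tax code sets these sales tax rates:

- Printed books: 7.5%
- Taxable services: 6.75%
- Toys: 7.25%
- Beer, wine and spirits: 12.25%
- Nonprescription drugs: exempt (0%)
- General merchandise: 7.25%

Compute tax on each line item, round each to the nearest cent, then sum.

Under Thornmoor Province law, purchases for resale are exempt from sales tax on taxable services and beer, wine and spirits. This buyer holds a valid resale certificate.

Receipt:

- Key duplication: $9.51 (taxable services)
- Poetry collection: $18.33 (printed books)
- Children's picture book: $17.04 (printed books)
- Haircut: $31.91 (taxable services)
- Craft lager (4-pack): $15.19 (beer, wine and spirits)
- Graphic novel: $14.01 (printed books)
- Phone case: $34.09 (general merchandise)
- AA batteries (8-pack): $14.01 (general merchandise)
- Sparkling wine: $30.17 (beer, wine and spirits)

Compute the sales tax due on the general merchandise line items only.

$3.49

Phone case $34.09: general merchandise → 7.25% → $2.47
AA batteries (8-pack) $14.01: general merchandise → 7.25% → $1.02
Tax on general merchandise = $2.47 + $1.02 = $3.49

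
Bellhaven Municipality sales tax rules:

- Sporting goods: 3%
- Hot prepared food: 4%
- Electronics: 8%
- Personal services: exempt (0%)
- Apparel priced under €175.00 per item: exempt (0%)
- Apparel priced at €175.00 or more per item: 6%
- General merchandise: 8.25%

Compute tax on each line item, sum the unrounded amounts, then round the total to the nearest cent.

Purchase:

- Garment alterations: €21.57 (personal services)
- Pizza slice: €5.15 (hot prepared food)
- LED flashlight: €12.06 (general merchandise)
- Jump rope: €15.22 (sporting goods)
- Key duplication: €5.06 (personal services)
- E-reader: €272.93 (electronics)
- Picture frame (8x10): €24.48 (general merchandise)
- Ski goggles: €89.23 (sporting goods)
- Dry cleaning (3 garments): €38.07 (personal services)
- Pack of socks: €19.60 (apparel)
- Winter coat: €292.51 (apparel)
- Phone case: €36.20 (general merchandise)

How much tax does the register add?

Garment alterations €21.57: personal services → 0% → €0.00
Pizza slice €5.15: hot prepared food → 4% → €0.206
LED flashlight €12.06: general merchandise → 8.25% → €0.99495
Jump rope €15.22: sporting goods → 3% → €0.4566
Key duplication €5.06: personal services → 0% → €0.00
E-reader €272.93: electronics → 8% → €21.8344
Picture frame (8x10) €24.48: general merchandise → 8.25% → €2.0196
Ski goggles €89.23: sporting goods → 3% → €2.6769
Dry cleaning (3 garments) €38.07: personal services → 0% → €0.00
Pack of socks €19.60: apparel, under €175.00 → 0% → €0.00
Winter coat €292.51: apparel, €175.00 or more → 6% → €17.5506
Phone case €36.20: general merchandise → 8.25% → €2.9865
Unrounded tax sum = €48.72555 → €48.73

€48.73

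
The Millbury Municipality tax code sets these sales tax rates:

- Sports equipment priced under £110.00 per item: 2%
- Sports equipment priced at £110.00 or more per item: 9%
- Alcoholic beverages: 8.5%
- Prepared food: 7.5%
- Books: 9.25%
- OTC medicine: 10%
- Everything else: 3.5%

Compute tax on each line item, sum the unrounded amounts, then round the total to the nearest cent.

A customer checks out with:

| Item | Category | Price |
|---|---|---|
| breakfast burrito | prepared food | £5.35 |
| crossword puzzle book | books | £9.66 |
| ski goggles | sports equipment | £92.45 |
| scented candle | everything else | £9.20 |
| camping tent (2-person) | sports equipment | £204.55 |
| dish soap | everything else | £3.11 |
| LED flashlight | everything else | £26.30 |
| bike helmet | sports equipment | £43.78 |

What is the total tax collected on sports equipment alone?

£21.13

Ski goggles £92.45: sports equipment, under £110.00 → 2% → £1.849
Camping tent (2-person) £204.55: sports equipment, £110.00 or more → 9% → £18.4095
Bike helmet £43.78: sports equipment, under £110.00 → 2% → £0.8756
Tax on sports equipment: unrounded sum = £21.1341 → £21.13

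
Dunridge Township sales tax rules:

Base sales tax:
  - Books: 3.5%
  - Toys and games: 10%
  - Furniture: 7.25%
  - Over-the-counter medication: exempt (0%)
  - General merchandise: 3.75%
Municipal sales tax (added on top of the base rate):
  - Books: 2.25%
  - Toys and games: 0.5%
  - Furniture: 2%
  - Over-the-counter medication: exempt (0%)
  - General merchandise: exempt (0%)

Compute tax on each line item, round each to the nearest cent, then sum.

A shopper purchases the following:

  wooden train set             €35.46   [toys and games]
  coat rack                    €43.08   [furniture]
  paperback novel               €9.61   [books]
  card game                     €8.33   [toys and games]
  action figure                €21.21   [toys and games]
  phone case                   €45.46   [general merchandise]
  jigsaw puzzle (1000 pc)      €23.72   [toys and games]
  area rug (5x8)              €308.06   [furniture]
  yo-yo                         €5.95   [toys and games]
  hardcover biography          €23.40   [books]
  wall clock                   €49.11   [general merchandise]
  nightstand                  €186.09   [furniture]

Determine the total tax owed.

€65.06

Wooden train set €35.46: toys and games → 10% + 0.5% municipal = 10.5% → €3.72
Coat rack €43.08: furniture → 7.25% + 2% municipal = 9.25% → €3.98
Paperback novel €9.61: books → 3.5% + 2.25% municipal = 5.75% → €0.55
Card game €8.33: toys and games → 10% + 0.5% municipal = 10.5% → €0.87
Action figure €21.21: toys and games → 10% + 0.5% municipal = 10.5% → €2.23
Phone case €45.46: general merchandise → 3.75% + 0% municipal = 3.75% → €1.70
Jigsaw puzzle (1000 pc) €23.72: toys and games → 10% + 0.5% municipal = 10.5% → €2.49
Area rug (5x8) €308.06: furniture → 7.25% + 2% municipal = 9.25% → €28.50
Yo-yo €5.95: toys and games → 10% + 0.5% municipal = 10.5% → €0.62
Hardcover biography €23.40: books → 3.5% + 2.25% municipal = 5.75% → €1.35
Wall clock €49.11: general merchandise → 3.75% + 0% municipal = 3.75% → €1.84
Nightstand €186.09: furniture → 7.25% + 2% municipal = 9.25% → €17.21
Total tax = €3.72 + €3.98 + €0.55 + €0.87 + €2.23 + €1.70 + €2.49 + €28.50 + €0.62 + €1.35 + €1.84 + €17.21 = €65.06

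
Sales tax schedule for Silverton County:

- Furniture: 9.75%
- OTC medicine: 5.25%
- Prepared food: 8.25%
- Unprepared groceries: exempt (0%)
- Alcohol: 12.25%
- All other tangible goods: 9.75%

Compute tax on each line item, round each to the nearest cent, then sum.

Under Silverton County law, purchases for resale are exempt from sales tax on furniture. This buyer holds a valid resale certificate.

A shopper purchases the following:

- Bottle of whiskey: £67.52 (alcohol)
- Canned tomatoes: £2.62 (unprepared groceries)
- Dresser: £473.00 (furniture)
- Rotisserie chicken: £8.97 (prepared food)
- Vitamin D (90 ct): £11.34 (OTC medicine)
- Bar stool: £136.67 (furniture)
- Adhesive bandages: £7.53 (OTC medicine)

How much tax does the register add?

Bottle of whiskey £67.52: alcohol → 12.25% → £8.27
Canned tomatoes £2.62: unprepared groceries → 0% → £0.00
Dresser £473.00: furniture, buyer-exempt → 0% → £0.00
Rotisserie chicken £8.97: prepared food → 8.25% → £0.74
Vitamin D (90 ct) £11.34: OTC medicine → 5.25% → £0.60
Bar stool £136.67: furniture, buyer-exempt → 0% → £0.00
Adhesive bandages £7.53: OTC medicine → 5.25% → £0.40
Total tax = £8.27 + £0.74 + £0.60 + £0.40 = £10.01

£10.01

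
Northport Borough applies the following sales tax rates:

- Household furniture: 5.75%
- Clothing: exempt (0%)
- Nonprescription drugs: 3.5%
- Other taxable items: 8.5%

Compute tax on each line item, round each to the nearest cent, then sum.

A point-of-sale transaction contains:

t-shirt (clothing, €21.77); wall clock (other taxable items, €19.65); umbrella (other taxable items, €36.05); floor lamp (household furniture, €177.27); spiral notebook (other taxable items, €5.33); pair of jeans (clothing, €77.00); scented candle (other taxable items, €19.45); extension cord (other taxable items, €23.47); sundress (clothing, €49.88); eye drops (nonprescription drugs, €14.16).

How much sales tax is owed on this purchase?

€19.51

T-shirt €21.77: clothing → 0% → €0.00
Wall clock €19.65: other taxable items → 8.5% → €1.67
Umbrella €36.05: other taxable items → 8.5% → €3.06
Floor lamp €177.27: household furniture → 5.75% → €10.19
Spiral notebook €5.33: other taxable items → 8.5% → €0.45
Pair of jeans €77.00: clothing → 0% → €0.00
Scented candle €19.45: other taxable items → 8.5% → €1.65
Extension cord €23.47: other taxable items → 8.5% → €1.99
Sundress €49.88: clothing → 0% → €0.00
Eye drops €14.16: nonprescription drugs → 3.5% → €0.50
Total tax = €1.67 + €3.06 + €10.19 + €0.45 + €1.65 + €1.99 + €0.50 = €19.51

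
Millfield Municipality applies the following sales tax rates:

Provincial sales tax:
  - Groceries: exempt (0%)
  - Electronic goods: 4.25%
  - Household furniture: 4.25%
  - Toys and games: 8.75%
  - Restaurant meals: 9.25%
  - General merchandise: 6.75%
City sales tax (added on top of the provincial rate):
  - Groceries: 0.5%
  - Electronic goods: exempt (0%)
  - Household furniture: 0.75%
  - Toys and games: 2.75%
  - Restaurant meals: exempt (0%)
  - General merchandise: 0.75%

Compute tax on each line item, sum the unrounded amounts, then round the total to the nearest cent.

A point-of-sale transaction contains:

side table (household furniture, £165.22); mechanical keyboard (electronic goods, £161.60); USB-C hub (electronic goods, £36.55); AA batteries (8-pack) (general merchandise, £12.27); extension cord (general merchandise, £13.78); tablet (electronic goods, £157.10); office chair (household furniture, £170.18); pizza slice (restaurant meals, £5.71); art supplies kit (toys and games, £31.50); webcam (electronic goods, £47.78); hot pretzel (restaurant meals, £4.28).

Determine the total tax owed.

£40.40

Side table £165.22: household furniture → 4.25% + 0.75% city = 5% → £8.261
Mechanical keyboard £161.60: electronic goods → 4.25% + 0% city = 4.25% → £6.868
USB-C hub £36.55: electronic goods → 4.25% + 0% city = 4.25% → £1.553375
AA batteries (8-pack) £12.27: general merchandise → 6.75% + 0.75% city = 7.5% → £0.92025
Extension cord £13.78: general merchandise → 6.75% + 0.75% city = 7.5% → £1.0335
Tablet £157.10: electronic goods → 4.25% + 0% city = 4.25% → £6.67675
Office chair £170.18: household furniture → 4.25% + 0.75% city = 5% → £8.509
Pizza slice £5.71: restaurant meals → 9.25% + 0% city = 9.25% → £0.528175
Art supplies kit £31.50: toys and games → 8.75% + 2.75% city = 11.5% → £3.6225
Webcam £47.78: electronic goods → 4.25% + 0% city = 4.25% → £2.03065
Hot pretzel £4.28: restaurant meals → 9.25% + 0% city = 9.25% → £0.3959
Unrounded tax sum = £40.3991 → £40.40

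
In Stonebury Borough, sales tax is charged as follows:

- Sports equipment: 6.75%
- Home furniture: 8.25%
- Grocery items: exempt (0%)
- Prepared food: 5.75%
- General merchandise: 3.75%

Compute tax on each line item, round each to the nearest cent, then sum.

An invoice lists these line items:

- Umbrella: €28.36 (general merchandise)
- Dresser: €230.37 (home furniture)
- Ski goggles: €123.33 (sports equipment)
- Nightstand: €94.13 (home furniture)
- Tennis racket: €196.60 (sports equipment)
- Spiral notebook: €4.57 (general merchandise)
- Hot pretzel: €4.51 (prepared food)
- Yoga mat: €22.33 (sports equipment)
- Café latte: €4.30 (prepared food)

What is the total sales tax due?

€51.62

Umbrella €28.36: general merchandise → 3.75% → €1.06
Dresser €230.37: home furniture → 8.25% → €19.01
Ski goggles €123.33: sports equipment → 6.75% → €8.32
Nightstand €94.13: home furniture → 8.25% → €7.77
Tennis racket €196.60: sports equipment → 6.75% → €13.27
Spiral notebook €4.57: general merchandise → 3.75% → €0.17
Hot pretzel €4.51: prepared food → 5.75% → €0.26
Yoga mat €22.33: sports equipment → 6.75% → €1.51
Café latte €4.30: prepared food → 5.75% → €0.25
Total tax = €1.06 + €19.01 + €8.32 + €7.77 + €13.27 + €0.17 + €0.26 + €1.51 + €0.25 = €51.62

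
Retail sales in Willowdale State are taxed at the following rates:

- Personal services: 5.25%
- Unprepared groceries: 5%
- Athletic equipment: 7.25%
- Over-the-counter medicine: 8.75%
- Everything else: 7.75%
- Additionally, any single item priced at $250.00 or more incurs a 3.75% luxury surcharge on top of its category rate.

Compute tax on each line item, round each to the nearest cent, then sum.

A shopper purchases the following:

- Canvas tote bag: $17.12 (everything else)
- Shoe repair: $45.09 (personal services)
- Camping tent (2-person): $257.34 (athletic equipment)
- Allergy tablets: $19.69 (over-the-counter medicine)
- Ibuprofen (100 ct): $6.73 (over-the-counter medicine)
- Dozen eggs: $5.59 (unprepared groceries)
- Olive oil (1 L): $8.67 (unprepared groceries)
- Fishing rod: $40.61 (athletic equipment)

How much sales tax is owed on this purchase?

Canvas tote bag $17.12: everything else → 7.75% → $1.33
Shoe repair $45.09: personal services → 5.25% → $2.37
Camping tent (2-person) $257.34: athletic equipment → 7.25% + 3.75% surcharge = 11% → $28.31
Allergy tablets $19.69: over-the-counter medicine → 8.75% → $1.72
Ibuprofen (100 ct) $6.73: over-the-counter medicine → 8.75% → $0.59
Dozen eggs $5.59: unprepared groceries → 5% → $0.28
Olive oil (1 L) $8.67: unprepared groceries → 5% → $0.43
Fishing rod $40.61: athletic equipment → 7.25% → $2.94
Total tax = $1.33 + $2.37 + $28.31 + $1.72 + $0.59 + $0.28 + $0.43 + $2.94 = $37.97

$37.97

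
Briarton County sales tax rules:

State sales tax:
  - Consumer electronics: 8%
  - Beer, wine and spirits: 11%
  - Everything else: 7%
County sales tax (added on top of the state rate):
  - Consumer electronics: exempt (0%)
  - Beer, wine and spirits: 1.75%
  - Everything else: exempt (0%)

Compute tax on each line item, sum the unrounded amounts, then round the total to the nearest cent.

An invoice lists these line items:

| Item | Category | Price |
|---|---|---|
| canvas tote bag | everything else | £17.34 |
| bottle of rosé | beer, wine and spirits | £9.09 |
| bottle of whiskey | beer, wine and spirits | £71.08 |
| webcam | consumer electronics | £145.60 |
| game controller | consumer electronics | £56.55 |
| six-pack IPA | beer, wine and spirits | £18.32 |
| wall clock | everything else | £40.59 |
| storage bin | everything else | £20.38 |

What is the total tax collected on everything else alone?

£5.48

Canvas tote bag £17.34: everything else → 7% + 0% county = 7% → £1.2138
Wall clock £40.59: everything else → 7% + 0% county = 7% → £2.8413
Storage bin £20.38: everything else → 7% + 0% county = 7% → £1.4266
Tax on everything else: unrounded sum = £5.4817 → £5.48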